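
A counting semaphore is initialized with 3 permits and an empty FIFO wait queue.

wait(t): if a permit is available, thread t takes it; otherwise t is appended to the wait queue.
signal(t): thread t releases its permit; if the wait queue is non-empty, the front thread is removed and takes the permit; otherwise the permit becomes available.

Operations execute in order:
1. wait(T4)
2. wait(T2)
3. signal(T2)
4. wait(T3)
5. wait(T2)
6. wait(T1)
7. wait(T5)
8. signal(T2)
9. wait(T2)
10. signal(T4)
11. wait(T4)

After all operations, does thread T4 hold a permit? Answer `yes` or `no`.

Answer: no

Derivation:
Step 1: wait(T4) -> count=2 queue=[] holders={T4}
Step 2: wait(T2) -> count=1 queue=[] holders={T2,T4}
Step 3: signal(T2) -> count=2 queue=[] holders={T4}
Step 4: wait(T3) -> count=1 queue=[] holders={T3,T4}
Step 5: wait(T2) -> count=0 queue=[] holders={T2,T3,T4}
Step 6: wait(T1) -> count=0 queue=[T1] holders={T2,T3,T4}
Step 7: wait(T5) -> count=0 queue=[T1,T5] holders={T2,T3,T4}
Step 8: signal(T2) -> count=0 queue=[T5] holders={T1,T3,T4}
Step 9: wait(T2) -> count=0 queue=[T5,T2] holders={T1,T3,T4}
Step 10: signal(T4) -> count=0 queue=[T2] holders={T1,T3,T5}
Step 11: wait(T4) -> count=0 queue=[T2,T4] holders={T1,T3,T5}
Final holders: {T1,T3,T5} -> T4 not in holders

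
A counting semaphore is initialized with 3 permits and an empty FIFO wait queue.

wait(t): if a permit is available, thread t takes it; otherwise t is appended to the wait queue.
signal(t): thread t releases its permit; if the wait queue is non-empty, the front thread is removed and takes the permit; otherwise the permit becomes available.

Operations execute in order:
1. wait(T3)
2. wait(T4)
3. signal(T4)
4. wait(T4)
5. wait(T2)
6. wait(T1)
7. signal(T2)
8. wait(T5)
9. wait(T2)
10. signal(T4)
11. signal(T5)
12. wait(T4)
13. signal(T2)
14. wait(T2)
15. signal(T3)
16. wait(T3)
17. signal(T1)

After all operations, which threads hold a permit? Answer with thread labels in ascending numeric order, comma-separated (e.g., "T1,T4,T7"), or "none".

Step 1: wait(T3) -> count=2 queue=[] holders={T3}
Step 2: wait(T4) -> count=1 queue=[] holders={T3,T4}
Step 3: signal(T4) -> count=2 queue=[] holders={T3}
Step 4: wait(T4) -> count=1 queue=[] holders={T3,T4}
Step 5: wait(T2) -> count=0 queue=[] holders={T2,T3,T4}
Step 6: wait(T1) -> count=0 queue=[T1] holders={T2,T3,T4}
Step 7: signal(T2) -> count=0 queue=[] holders={T1,T3,T4}
Step 8: wait(T5) -> count=0 queue=[T5] holders={T1,T3,T4}
Step 9: wait(T2) -> count=0 queue=[T5,T2] holders={T1,T3,T4}
Step 10: signal(T4) -> count=0 queue=[T2] holders={T1,T3,T5}
Step 11: signal(T5) -> count=0 queue=[] holders={T1,T2,T3}
Step 12: wait(T4) -> count=0 queue=[T4] holders={T1,T2,T3}
Step 13: signal(T2) -> count=0 queue=[] holders={T1,T3,T4}
Step 14: wait(T2) -> count=0 queue=[T2] holders={T1,T3,T4}
Step 15: signal(T3) -> count=0 queue=[] holders={T1,T2,T4}
Step 16: wait(T3) -> count=0 queue=[T3] holders={T1,T2,T4}
Step 17: signal(T1) -> count=0 queue=[] holders={T2,T3,T4}
Final holders: T2,T3,T4

Answer: T2,T3,T4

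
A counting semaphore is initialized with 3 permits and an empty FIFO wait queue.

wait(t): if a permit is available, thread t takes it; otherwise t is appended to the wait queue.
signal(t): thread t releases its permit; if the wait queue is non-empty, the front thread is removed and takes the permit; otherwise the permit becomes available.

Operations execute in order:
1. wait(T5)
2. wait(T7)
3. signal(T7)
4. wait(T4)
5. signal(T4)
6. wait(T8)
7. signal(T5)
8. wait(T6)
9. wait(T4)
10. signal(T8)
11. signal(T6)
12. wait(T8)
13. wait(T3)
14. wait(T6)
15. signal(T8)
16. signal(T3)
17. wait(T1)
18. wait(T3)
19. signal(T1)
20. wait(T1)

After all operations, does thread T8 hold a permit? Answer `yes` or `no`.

Step 1: wait(T5) -> count=2 queue=[] holders={T5}
Step 2: wait(T7) -> count=1 queue=[] holders={T5,T7}
Step 3: signal(T7) -> count=2 queue=[] holders={T5}
Step 4: wait(T4) -> count=1 queue=[] holders={T4,T5}
Step 5: signal(T4) -> count=2 queue=[] holders={T5}
Step 6: wait(T8) -> count=1 queue=[] holders={T5,T8}
Step 7: signal(T5) -> count=2 queue=[] holders={T8}
Step 8: wait(T6) -> count=1 queue=[] holders={T6,T8}
Step 9: wait(T4) -> count=0 queue=[] holders={T4,T6,T8}
Step 10: signal(T8) -> count=1 queue=[] holders={T4,T6}
Step 11: signal(T6) -> count=2 queue=[] holders={T4}
Step 12: wait(T8) -> count=1 queue=[] holders={T4,T8}
Step 13: wait(T3) -> count=0 queue=[] holders={T3,T4,T8}
Step 14: wait(T6) -> count=0 queue=[T6] holders={T3,T4,T8}
Step 15: signal(T8) -> count=0 queue=[] holders={T3,T4,T6}
Step 16: signal(T3) -> count=1 queue=[] holders={T4,T6}
Step 17: wait(T1) -> count=0 queue=[] holders={T1,T4,T6}
Step 18: wait(T3) -> count=0 queue=[T3] holders={T1,T4,T6}
Step 19: signal(T1) -> count=0 queue=[] holders={T3,T4,T6}
Step 20: wait(T1) -> count=0 queue=[T1] holders={T3,T4,T6}
Final holders: {T3,T4,T6} -> T8 not in holders

Answer: no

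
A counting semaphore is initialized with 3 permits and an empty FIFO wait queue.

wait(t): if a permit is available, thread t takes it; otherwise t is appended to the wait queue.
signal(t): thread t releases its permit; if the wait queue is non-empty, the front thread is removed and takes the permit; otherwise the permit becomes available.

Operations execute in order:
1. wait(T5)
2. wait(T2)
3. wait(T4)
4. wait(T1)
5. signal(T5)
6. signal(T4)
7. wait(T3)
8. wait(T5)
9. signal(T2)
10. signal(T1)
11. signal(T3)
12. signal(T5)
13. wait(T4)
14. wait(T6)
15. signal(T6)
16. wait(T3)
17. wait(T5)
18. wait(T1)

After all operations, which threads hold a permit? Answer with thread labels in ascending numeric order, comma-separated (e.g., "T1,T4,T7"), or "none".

Answer: T3,T4,T5

Derivation:
Step 1: wait(T5) -> count=2 queue=[] holders={T5}
Step 2: wait(T2) -> count=1 queue=[] holders={T2,T5}
Step 3: wait(T4) -> count=0 queue=[] holders={T2,T4,T5}
Step 4: wait(T1) -> count=0 queue=[T1] holders={T2,T4,T5}
Step 5: signal(T5) -> count=0 queue=[] holders={T1,T2,T4}
Step 6: signal(T4) -> count=1 queue=[] holders={T1,T2}
Step 7: wait(T3) -> count=0 queue=[] holders={T1,T2,T3}
Step 8: wait(T5) -> count=0 queue=[T5] holders={T1,T2,T3}
Step 9: signal(T2) -> count=0 queue=[] holders={T1,T3,T5}
Step 10: signal(T1) -> count=1 queue=[] holders={T3,T5}
Step 11: signal(T3) -> count=2 queue=[] holders={T5}
Step 12: signal(T5) -> count=3 queue=[] holders={none}
Step 13: wait(T4) -> count=2 queue=[] holders={T4}
Step 14: wait(T6) -> count=1 queue=[] holders={T4,T6}
Step 15: signal(T6) -> count=2 queue=[] holders={T4}
Step 16: wait(T3) -> count=1 queue=[] holders={T3,T4}
Step 17: wait(T5) -> count=0 queue=[] holders={T3,T4,T5}
Step 18: wait(T1) -> count=0 queue=[T1] holders={T3,T4,T5}
Final holders: T3,T4,T5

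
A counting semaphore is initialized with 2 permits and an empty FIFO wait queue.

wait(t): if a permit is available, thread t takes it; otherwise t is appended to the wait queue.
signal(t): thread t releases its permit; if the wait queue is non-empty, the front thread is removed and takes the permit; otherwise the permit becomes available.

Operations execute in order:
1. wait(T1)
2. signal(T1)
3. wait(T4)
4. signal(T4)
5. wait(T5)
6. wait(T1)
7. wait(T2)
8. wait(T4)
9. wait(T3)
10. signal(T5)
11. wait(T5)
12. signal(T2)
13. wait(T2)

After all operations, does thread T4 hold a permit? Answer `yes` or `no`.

Step 1: wait(T1) -> count=1 queue=[] holders={T1}
Step 2: signal(T1) -> count=2 queue=[] holders={none}
Step 3: wait(T4) -> count=1 queue=[] holders={T4}
Step 4: signal(T4) -> count=2 queue=[] holders={none}
Step 5: wait(T5) -> count=1 queue=[] holders={T5}
Step 6: wait(T1) -> count=0 queue=[] holders={T1,T5}
Step 7: wait(T2) -> count=0 queue=[T2] holders={T1,T5}
Step 8: wait(T4) -> count=0 queue=[T2,T4] holders={T1,T5}
Step 9: wait(T3) -> count=0 queue=[T2,T4,T3] holders={T1,T5}
Step 10: signal(T5) -> count=0 queue=[T4,T3] holders={T1,T2}
Step 11: wait(T5) -> count=0 queue=[T4,T3,T5] holders={T1,T2}
Step 12: signal(T2) -> count=0 queue=[T3,T5] holders={T1,T4}
Step 13: wait(T2) -> count=0 queue=[T3,T5,T2] holders={T1,T4}
Final holders: {T1,T4} -> T4 in holders

Answer: yes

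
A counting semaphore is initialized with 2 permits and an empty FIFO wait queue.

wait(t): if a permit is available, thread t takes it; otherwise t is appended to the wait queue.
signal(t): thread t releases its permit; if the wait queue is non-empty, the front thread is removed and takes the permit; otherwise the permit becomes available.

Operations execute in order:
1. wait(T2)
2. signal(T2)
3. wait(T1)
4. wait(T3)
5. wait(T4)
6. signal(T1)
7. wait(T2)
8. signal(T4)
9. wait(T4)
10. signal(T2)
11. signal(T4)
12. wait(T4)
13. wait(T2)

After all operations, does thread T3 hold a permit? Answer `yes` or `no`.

Step 1: wait(T2) -> count=1 queue=[] holders={T2}
Step 2: signal(T2) -> count=2 queue=[] holders={none}
Step 3: wait(T1) -> count=1 queue=[] holders={T1}
Step 4: wait(T3) -> count=0 queue=[] holders={T1,T3}
Step 5: wait(T4) -> count=0 queue=[T4] holders={T1,T3}
Step 6: signal(T1) -> count=0 queue=[] holders={T3,T4}
Step 7: wait(T2) -> count=0 queue=[T2] holders={T3,T4}
Step 8: signal(T4) -> count=0 queue=[] holders={T2,T3}
Step 9: wait(T4) -> count=0 queue=[T4] holders={T2,T3}
Step 10: signal(T2) -> count=0 queue=[] holders={T3,T4}
Step 11: signal(T4) -> count=1 queue=[] holders={T3}
Step 12: wait(T4) -> count=0 queue=[] holders={T3,T4}
Step 13: wait(T2) -> count=0 queue=[T2] holders={T3,T4}
Final holders: {T3,T4} -> T3 in holders

Answer: yes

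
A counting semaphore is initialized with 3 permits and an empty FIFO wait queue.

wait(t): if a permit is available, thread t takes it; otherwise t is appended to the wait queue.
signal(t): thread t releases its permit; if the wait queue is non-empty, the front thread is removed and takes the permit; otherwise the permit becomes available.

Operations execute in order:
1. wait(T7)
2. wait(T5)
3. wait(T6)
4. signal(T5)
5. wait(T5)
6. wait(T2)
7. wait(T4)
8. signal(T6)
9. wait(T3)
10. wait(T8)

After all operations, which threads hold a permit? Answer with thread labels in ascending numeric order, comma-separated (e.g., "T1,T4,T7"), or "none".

Step 1: wait(T7) -> count=2 queue=[] holders={T7}
Step 2: wait(T5) -> count=1 queue=[] holders={T5,T7}
Step 3: wait(T6) -> count=0 queue=[] holders={T5,T6,T7}
Step 4: signal(T5) -> count=1 queue=[] holders={T6,T7}
Step 5: wait(T5) -> count=0 queue=[] holders={T5,T6,T7}
Step 6: wait(T2) -> count=0 queue=[T2] holders={T5,T6,T7}
Step 7: wait(T4) -> count=0 queue=[T2,T4] holders={T5,T6,T7}
Step 8: signal(T6) -> count=0 queue=[T4] holders={T2,T5,T7}
Step 9: wait(T3) -> count=0 queue=[T4,T3] holders={T2,T5,T7}
Step 10: wait(T8) -> count=0 queue=[T4,T3,T8] holders={T2,T5,T7}
Final holders: T2,T5,T7

Answer: T2,T5,T7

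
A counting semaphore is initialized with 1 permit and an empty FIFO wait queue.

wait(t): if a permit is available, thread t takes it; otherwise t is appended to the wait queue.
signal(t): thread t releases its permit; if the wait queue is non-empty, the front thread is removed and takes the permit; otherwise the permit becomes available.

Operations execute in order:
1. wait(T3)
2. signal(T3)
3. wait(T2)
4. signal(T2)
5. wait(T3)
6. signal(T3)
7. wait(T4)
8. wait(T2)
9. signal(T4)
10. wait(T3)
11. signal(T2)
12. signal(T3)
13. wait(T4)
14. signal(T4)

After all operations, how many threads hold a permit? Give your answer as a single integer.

Step 1: wait(T3) -> count=0 queue=[] holders={T3}
Step 2: signal(T3) -> count=1 queue=[] holders={none}
Step 3: wait(T2) -> count=0 queue=[] holders={T2}
Step 4: signal(T2) -> count=1 queue=[] holders={none}
Step 5: wait(T3) -> count=0 queue=[] holders={T3}
Step 6: signal(T3) -> count=1 queue=[] holders={none}
Step 7: wait(T4) -> count=0 queue=[] holders={T4}
Step 8: wait(T2) -> count=0 queue=[T2] holders={T4}
Step 9: signal(T4) -> count=0 queue=[] holders={T2}
Step 10: wait(T3) -> count=0 queue=[T3] holders={T2}
Step 11: signal(T2) -> count=0 queue=[] holders={T3}
Step 12: signal(T3) -> count=1 queue=[] holders={none}
Step 13: wait(T4) -> count=0 queue=[] holders={T4}
Step 14: signal(T4) -> count=1 queue=[] holders={none}
Final holders: {none} -> 0 thread(s)

Answer: 0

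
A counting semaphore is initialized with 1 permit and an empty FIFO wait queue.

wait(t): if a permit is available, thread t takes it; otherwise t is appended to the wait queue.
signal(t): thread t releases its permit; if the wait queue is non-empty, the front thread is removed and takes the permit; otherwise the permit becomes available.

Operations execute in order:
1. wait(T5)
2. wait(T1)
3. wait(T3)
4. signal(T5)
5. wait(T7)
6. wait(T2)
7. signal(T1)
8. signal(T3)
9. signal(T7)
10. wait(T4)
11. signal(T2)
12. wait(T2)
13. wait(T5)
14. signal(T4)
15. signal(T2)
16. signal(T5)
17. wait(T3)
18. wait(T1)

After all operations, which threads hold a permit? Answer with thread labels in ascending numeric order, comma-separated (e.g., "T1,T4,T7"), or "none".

Step 1: wait(T5) -> count=0 queue=[] holders={T5}
Step 2: wait(T1) -> count=0 queue=[T1] holders={T5}
Step 3: wait(T3) -> count=0 queue=[T1,T3] holders={T5}
Step 4: signal(T5) -> count=0 queue=[T3] holders={T1}
Step 5: wait(T7) -> count=0 queue=[T3,T7] holders={T1}
Step 6: wait(T2) -> count=0 queue=[T3,T7,T2] holders={T1}
Step 7: signal(T1) -> count=0 queue=[T7,T2] holders={T3}
Step 8: signal(T3) -> count=0 queue=[T2] holders={T7}
Step 9: signal(T7) -> count=0 queue=[] holders={T2}
Step 10: wait(T4) -> count=0 queue=[T4] holders={T2}
Step 11: signal(T2) -> count=0 queue=[] holders={T4}
Step 12: wait(T2) -> count=0 queue=[T2] holders={T4}
Step 13: wait(T5) -> count=0 queue=[T2,T5] holders={T4}
Step 14: signal(T4) -> count=0 queue=[T5] holders={T2}
Step 15: signal(T2) -> count=0 queue=[] holders={T5}
Step 16: signal(T5) -> count=1 queue=[] holders={none}
Step 17: wait(T3) -> count=0 queue=[] holders={T3}
Step 18: wait(T1) -> count=0 queue=[T1] holders={T3}
Final holders: T3

Answer: T3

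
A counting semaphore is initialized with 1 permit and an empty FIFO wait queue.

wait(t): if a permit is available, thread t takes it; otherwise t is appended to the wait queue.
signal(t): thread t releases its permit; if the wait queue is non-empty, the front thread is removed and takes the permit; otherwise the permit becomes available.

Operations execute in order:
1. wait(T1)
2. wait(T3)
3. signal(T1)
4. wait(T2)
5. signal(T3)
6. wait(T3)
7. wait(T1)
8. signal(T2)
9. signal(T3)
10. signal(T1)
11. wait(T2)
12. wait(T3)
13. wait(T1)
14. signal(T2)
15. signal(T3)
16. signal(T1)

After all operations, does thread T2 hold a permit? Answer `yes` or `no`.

Step 1: wait(T1) -> count=0 queue=[] holders={T1}
Step 2: wait(T3) -> count=0 queue=[T3] holders={T1}
Step 3: signal(T1) -> count=0 queue=[] holders={T3}
Step 4: wait(T2) -> count=0 queue=[T2] holders={T3}
Step 5: signal(T3) -> count=0 queue=[] holders={T2}
Step 6: wait(T3) -> count=0 queue=[T3] holders={T2}
Step 7: wait(T1) -> count=0 queue=[T3,T1] holders={T2}
Step 8: signal(T2) -> count=0 queue=[T1] holders={T3}
Step 9: signal(T3) -> count=0 queue=[] holders={T1}
Step 10: signal(T1) -> count=1 queue=[] holders={none}
Step 11: wait(T2) -> count=0 queue=[] holders={T2}
Step 12: wait(T3) -> count=0 queue=[T3] holders={T2}
Step 13: wait(T1) -> count=0 queue=[T3,T1] holders={T2}
Step 14: signal(T2) -> count=0 queue=[T1] holders={T3}
Step 15: signal(T3) -> count=0 queue=[] holders={T1}
Step 16: signal(T1) -> count=1 queue=[] holders={none}
Final holders: {none} -> T2 not in holders

Answer: no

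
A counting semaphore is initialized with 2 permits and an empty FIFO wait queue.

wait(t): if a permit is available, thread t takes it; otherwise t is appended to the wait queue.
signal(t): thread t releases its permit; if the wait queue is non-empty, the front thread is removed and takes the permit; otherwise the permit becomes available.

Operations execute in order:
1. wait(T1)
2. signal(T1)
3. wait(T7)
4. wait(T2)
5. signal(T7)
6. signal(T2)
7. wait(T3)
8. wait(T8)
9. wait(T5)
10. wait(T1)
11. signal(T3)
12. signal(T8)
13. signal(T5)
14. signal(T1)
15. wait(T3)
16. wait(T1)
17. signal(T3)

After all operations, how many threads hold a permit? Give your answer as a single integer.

Answer: 1

Derivation:
Step 1: wait(T1) -> count=1 queue=[] holders={T1}
Step 2: signal(T1) -> count=2 queue=[] holders={none}
Step 3: wait(T7) -> count=1 queue=[] holders={T7}
Step 4: wait(T2) -> count=0 queue=[] holders={T2,T7}
Step 5: signal(T7) -> count=1 queue=[] holders={T2}
Step 6: signal(T2) -> count=2 queue=[] holders={none}
Step 7: wait(T3) -> count=1 queue=[] holders={T3}
Step 8: wait(T8) -> count=0 queue=[] holders={T3,T8}
Step 9: wait(T5) -> count=0 queue=[T5] holders={T3,T8}
Step 10: wait(T1) -> count=0 queue=[T5,T1] holders={T3,T8}
Step 11: signal(T3) -> count=0 queue=[T1] holders={T5,T8}
Step 12: signal(T8) -> count=0 queue=[] holders={T1,T5}
Step 13: signal(T5) -> count=1 queue=[] holders={T1}
Step 14: signal(T1) -> count=2 queue=[] holders={none}
Step 15: wait(T3) -> count=1 queue=[] holders={T3}
Step 16: wait(T1) -> count=0 queue=[] holders={T1,T3}
Step 17: signal(T3) -> count=1 queue=[] holders={T1}
Final holders: {T1} -> 1 thread(s)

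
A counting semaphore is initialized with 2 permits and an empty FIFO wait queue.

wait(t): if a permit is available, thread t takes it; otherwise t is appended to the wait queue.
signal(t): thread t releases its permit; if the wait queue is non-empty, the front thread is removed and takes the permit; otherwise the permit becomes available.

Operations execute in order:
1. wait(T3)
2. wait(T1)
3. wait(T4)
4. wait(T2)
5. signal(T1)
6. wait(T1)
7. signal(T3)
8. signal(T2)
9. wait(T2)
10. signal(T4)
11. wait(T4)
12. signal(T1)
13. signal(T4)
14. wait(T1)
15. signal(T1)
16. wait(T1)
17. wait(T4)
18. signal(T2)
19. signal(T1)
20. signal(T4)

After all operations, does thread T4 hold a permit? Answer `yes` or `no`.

Step 1: wait(T3) -> count=1 queue=[] holders={T3}
Step 2: wait(T1) -> count=0 queue=[] holders={T1,T3}
Step 3: wait(T4) -> count=0 queue=[T4] holders={T1,T3}
Step 4: wait(T2) -> count=0 queue=[T4,T2] holders={T1,T3}
Step 5: signal(T1) -> count=0 queue=[T2] holders={T3,T4}
Step 6: wait(T1) -> count=0 queue=[T2,T1] holders={T3,T4}
Step 7: signal(T3) -> count=0 queue=[T1] holders={T2,T4}
Step 8: signal(T2) -> count=0 queue=[] holders={T1,T4}
Step 9: wait(T2) -> count=0 queue=[T2] holders={T1,T4}
Step 10: signal(T4) -> count=0 queue=[] holders={T1,T2}
Step 11: wait(T4) -> count=0 queue=[T4] holders={T1,T2}
Step 12: signal(T1) -> count=0 queue=[] holders={T2,T4}
Step 13: signal(T4) -> count=1 queue=[] holders={T2}
Step 14: wait(T1) -> count=0 queue=[] holders={T1,T2}
Step 15: signal(T1) -> count=1 queue=[] holders={T2}
Step 16: wait(T1) -> count=0 queue=[] holders={T1,T2}
Step 17: wait(T4) -> count=0 queue=[T4] holders={T1,T2}
Step 18: signal(T2) -> count=0 queue=[] holders={T1,T4}
Step 19: signal(T1) -> count=1 queue=[] holders={T4}
Step 20: signal(T4) -> count=2 queue=[] holders={none}
Final holders: {none} -> T4 not in holders

Answer: no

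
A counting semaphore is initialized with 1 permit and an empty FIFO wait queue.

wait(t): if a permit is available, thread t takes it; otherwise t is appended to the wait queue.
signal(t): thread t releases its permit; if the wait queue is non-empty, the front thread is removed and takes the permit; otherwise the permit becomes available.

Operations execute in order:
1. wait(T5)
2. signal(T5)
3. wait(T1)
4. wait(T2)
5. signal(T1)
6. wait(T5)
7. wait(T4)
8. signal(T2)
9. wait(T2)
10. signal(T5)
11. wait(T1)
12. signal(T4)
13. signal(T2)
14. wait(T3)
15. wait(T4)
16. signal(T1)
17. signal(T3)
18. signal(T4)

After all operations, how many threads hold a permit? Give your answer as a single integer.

Answer: 0

Derivation:
Step 1: wait(T5) -> count=0 queue=[] holders={T5}
Step 2: signal(T5) -> count=1 queue=[] holders={none}
Step 3: wait(T1) -> count=0 queue=[] holders={T1}
Step 4: wait(T2) -> count=0 queue=[T2] holders={T1}
Step 5: signal(T1) -> count=0 queue=[] holders={T2}
Step 6: wait(T5) -> count=0 queue=[T5] holders={T2}
Step 7: wait(T4) -> count=0 queue=[T5,T4] holders={T2}
Step 8: signal(T2) -> count=0 queue=[T4] holders={T5}
Step 9: wait(T2) -> count=0 queue=[T4,T2] holders={T5}
Step 10: signal(T5) -> count=0 queue=[T2] holders={T4}
Step 11: wait(T1) -> count=0 queue=[T2,T1] holders={T4}
Step 12: signal(T4) -> count=0 queue=[T1] holders={T2}
Step 13: signal(T2) -> count=0 queue=[] holders={T1}
Step 14: wait(T3) -> count=0 queue=[T3] holders={T1}
Step 15: wait(T4) -> count=0 queue=[T3,T4] holders={T1}
Step 16: signal(T1) -> count=0 queue=[T4] holders={T3}
Step 17: signal(T3) -> count=0 queue=[] holders={T4}
Step 18: signal(T4) -> count=1 queue=[] holders={none}
Final holders: {none} -> 0 thread(s)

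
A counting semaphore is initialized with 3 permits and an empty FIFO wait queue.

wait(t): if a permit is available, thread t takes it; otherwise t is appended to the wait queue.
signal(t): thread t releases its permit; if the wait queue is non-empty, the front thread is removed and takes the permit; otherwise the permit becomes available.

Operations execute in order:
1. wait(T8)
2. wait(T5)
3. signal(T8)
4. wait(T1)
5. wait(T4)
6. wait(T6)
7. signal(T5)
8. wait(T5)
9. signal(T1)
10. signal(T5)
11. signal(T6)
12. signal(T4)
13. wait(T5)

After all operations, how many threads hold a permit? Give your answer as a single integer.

Answer: 1

Derivation:
Step 1: wait(T8) -> count=2 queue=[] holders={T8}
Step 2: wait(T5) -> count=1 queue=[] holders={T5,T8}
Step 3: signal(T8) -> count=2 queue=[] holders={T5}
Step 4: wait(T1) -> count=1 queue=[] holders={T1,T5}
Step 5: wait(T4) -> count=0 queue=[] holders={T1,T4,T5}
Step 6: wait(T6) -> count=0 queue=[T6] holders={T1,T4,T5}
Step 7: signal(T5) -> count=0 queue=[] holders={T1,T4,T6}
Step 8: wait(T5) -> count=0 queue=[T5] holders={T1,T4,T6}
Step 9: signal(T1) -> count=0 queue=[] holders={T4,T5,T6}
Step 10: signal(T5) -> count=1 queue=[] holders={T4,T6}
Step 11: signal(T6) -> count=2 queue=[] holders={T4}
Step 12: signal(T4) -> count=3 queue=[] holders={none}
Step 13: wait(T5) -> count=2 queue=[] holders={T5}
Final holders: {T5} -> 1 thread(s)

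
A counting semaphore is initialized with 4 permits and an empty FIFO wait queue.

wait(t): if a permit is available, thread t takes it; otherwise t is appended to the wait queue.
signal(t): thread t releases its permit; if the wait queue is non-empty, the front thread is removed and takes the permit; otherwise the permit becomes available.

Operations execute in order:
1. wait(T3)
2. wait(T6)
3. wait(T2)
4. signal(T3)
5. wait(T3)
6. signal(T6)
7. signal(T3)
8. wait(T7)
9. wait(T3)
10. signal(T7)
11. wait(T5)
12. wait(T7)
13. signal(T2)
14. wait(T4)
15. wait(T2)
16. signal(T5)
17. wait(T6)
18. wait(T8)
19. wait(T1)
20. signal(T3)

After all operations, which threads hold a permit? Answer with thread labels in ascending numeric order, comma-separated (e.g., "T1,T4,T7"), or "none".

Step 1: wait(T3) -> count=3 queue=[] holders={T3}
Step 2: wait(T6) -> count=2 queue=[] holders={T3,T6}
Step 3: wait(T2) -> count=1 queue=[] holders={T2,T3,T6}
Step 4: signal(T3) -> count=2 queue=[] holders={T2,T6}
Step 5: wait(T3) -> count=1 queue=[] holders={T2,T3,T6}
Step 6: signal(T6) -> count=2 queue=[] holders={T2,T3}
Step 7: signal(T3) -> count=3 queue=[] holders={T2}
Step 8: wait(T7) -> count=2 queue=[] holders={T2,T7}
Step 9: wait(T3) -> count=1 queue=[] holders={T2,T3,T7}
Step 10: signal(T7) -> count=2 queue=[] holders={T2,T3}
Step 11: wait(T5) -> count=1 queue=[] holders={T2,T3,T5}
Step 12: wait(T7) -> count=0 queue=[] holders={T2,T3,T5,T7}
Step 13: signal(T2) -> count=1 queue=[] holders={T3,T5,T7}
Step 14: wait(T4) -> count=0 queue=[] holders={T3,T4,T5,T7}
Step 15: wait(T2) -> count=0 queue=[T2] holders={T3,T4,T5,T7}
Step 16: signal(T5) -> count=0 queue=[] holders={T2,T3,T4,T7}
Step 17: wait(T6) -> count=0 queue=[T6] holders={T2,T3,T4,T7}
Step 18: wait(T8) -> count=0 queue=[T6,T8] holders={T2,T3,T4,T7}
Step 19: wait(T1) -> count=0 queue=[T6,T8,T1] holders={T2,T3,T4,T7}
Step 20: signal(T3) -> count=0 queue=[T8,T1] holders={T2,T4,T6,T7}
Final holders: T2,T4,T6,T7

Answer: T2,T4,T6,T7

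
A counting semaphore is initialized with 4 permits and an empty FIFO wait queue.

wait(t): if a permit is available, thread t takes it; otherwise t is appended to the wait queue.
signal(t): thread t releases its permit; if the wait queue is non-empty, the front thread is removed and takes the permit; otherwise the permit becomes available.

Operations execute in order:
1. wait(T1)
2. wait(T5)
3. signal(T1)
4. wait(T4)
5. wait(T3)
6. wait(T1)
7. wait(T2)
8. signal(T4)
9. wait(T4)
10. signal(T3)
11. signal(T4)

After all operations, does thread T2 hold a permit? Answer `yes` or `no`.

Step 1: wait(T1) -> count=3 queue=[] holders={T1}
Step 2: wait(T5) -> count=2 queue=[] holders={T1,T5}
Step 3: signal(T1) -> count=3 queue=[] holders={T5}
Step 4: wait(T4) -> count=2 queue=[] holders={T4,T5}
Step 5: wait(T3) -> count=1 queue=[] holders={T3,T4,T5}
Step 6: wait(T1) -> count=0 queue=[] holders={T1,T3,T4,T5}
Step 7: wait(T2) -> count=0 queue=[T2] holders={T1,T3,T4,T5}
Step 8: signal(T4) -> count=0 queue=[] holders={T1,T2,T3,T5}
Step 9: wait(T4) -> count=0 queue=[T4] holders={T1,T2,T3,T5}
Step 10: signal(T3) -> count=0 queue=[] holders={T1,T2,T4,T5}
Step 11: signal(T4) -> count=1 queue=[] holders={T1,T2,T5}
Final holders: {T1,T2,T5} -> T2 in holders

Answer: yes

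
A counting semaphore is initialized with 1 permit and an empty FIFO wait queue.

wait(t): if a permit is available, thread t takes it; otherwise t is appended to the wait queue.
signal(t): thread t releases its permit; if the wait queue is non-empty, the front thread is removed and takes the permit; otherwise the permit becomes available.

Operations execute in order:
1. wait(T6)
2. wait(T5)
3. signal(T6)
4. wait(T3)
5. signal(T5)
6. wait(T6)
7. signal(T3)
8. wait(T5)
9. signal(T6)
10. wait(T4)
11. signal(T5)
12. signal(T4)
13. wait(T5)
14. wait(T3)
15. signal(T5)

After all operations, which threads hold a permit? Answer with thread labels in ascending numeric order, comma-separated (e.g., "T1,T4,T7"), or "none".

Step 1: wait(T6) -> count=0 queue=[] holders={T6}
Step 2: wait(T5) -> count=0 queue=[T5] holders={T6}
Step 3: signal(T6) -> count=0 queue=[] holders={T5}
Step 4: wait(T3) -> count=0 queue=[T3] holders={T5}
Step 5: signal(T5) -> count=0 queue=[] holders={T3}
Step 6: wait(T6) -> count=0 queue=[T6] holders={T3}
Step 7: signal(T3) -> count=0 queue=[] holders={T6}
Step 8: wait(T5) -> count=0 queue=[T5] holders={T6}
Step 9: signal(T6) -> count=0 queue=[] holders={T5}
Step 10: wait(T4) -> count=0 queue=[T4] holders={T5}
Step 11: signal(T5) -> count=0 queue=[] holders={T4}
Step 12: signal(T4) -> count=1 queue=[] holders={none}
Step 13: wait(T5) -> count=0 queue=[] holders={T5}
Step 14: wait(T3) -> count=0 queue=[T3] holders={T5}
Step 15: signal(T5) -> count=0 queue=[] holders={T3}
Final holders: T3

Answer: T3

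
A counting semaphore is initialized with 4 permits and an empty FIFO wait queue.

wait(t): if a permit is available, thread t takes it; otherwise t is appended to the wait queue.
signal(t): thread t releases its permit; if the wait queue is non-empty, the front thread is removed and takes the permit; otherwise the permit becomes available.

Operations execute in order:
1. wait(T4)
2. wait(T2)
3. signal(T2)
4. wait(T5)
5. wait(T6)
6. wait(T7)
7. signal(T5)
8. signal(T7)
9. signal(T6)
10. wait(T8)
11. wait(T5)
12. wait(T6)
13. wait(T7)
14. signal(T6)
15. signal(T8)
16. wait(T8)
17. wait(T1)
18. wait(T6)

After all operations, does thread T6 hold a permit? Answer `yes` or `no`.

Step 1: wait(T4) -> count=3 queue=[] holders={T4}
Step 2: wait(T2) -> count=2 queue=[] holders={T2,T4}
Step 3: signal(T2) -> count=3 queue=[] holders={T4}
Step 4: wait(T5) -> count=2 queue=[] holders={T4,T5}
Step 5: wait(T6) -> count=1 queue=[] holders={T4,T5,T6}
Step 6: wait(T7) -> count=0 queue=[] holders={T4,T5,T6,T7}
Step 7: signal(T5) -> count=1 queue=[] holders={T4,T6,T7}
Step 8: signal(T7) -> count=2 queue=[] holders={T4,T6}
Step 9: signal(T6) -> count=3 queue=[] holders={T4}
Step 10: wait(T8) -> count=2 queue=[] holders={T4,T8}
Step 11: wait(T5) -> count=1 queue=[] holders={T4,T5,T8}
Step 12: wait(T6) -> count=0 queue=[] holders={T4,T5,T6,T8}
Step 13: wait(T7) -> count=0 queue=[T7] holders={T4,T5,T6,T8}
Step 14: signal(T6) -> count=0 queue=[] holders={T4,T5,T7,T8}
Step 15: signal(T8) -> count=1 queue=[] holders={T4,T5,T7}
Step 16: wait(T8) -> count=0 queue=[] holders={T4,T5,T7,T8}
Step 17: wait(T1) -> count=0 queue=[T1] holders={T4,T5,T7,T8}
Step 18: wait(T6) -> count=0 queue=[T1,T6] holders={T4,T5,T7,T8}
Final holders: {T4,T5,T7,T8} -> T6 not in holders

Answer: no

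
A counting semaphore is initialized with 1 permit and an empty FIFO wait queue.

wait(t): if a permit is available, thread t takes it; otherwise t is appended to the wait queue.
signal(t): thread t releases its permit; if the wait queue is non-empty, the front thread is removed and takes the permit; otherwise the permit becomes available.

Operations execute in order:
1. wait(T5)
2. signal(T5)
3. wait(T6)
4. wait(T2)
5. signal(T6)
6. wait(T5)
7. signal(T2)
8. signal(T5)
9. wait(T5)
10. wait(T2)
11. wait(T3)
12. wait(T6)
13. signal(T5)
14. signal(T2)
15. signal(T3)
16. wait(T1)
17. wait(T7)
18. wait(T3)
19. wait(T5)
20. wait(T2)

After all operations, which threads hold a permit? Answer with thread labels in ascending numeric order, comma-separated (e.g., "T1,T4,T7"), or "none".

Step 1: wait(T5) -> count=0 queue=[] holders={T5}
Step 2: signal(T5) -> count=1 queue=[] holders={none}
Step 3: wait(T6) -> count=0 queue=[] holders={T6}
Step 4: wait(T2) -> count=0 queue=[T2] holders={T6}
Step 5: signal(T6) -> count=0 queue=[] holders={T2}
Step 6: wait(T5) -> count=0 queue=[T5] holders={T2}
Step 7: signal(T2) -> count=0 queue=[] holders={T5}
Step 8: signal(T5) -> count=1 queue=[] holders={none}
Step 9: wait(T5) -> count=0 queue=[] holders={T5}
Step 10: wait(T2) -> count=0 queue=[T2] holders={T5}
Step 11: wait(T3) -> count=0 queue=[T2,T3] holders={T5}
Step 12: wait(T6) -> count=0 queue=[T2,T3,T6] holders={T5}
Step 13: signal(T5) -> count=0 queue=[T3,T6] holders={T2}
Step 14: signal(T2) -> count=0 queue=[T6] holders={T3}
Step 15: signal(T3) -> count=0 queue=[] holders={T6}
Step 16: wait(T1) -> count=0 queue=[T1] holders={T6}
Step 17: wait(T7) -> count=0 queue=[T1,T7] holders={T6}
Step 18: wait(T3) -> count=0 queue=[T1,T7,T3] holders={T6}
Step 19: wait(T5) -> count=0 queue=[T1,T7,T3,T5] holders={T6}
Step 20: wait(T2) -> count=0 queue=[T1,T7,T3,T5,T2] holders={T6}
Final holders: T6

Answer: T6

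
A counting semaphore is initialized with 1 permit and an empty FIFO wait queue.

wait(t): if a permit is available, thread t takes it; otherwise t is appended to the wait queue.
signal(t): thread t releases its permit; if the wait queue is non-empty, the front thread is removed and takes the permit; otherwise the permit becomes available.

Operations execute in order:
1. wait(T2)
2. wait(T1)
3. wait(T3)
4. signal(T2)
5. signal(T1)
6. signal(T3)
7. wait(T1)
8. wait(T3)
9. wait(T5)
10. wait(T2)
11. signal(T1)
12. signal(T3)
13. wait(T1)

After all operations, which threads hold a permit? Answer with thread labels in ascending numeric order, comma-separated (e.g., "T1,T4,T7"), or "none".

Step 1: wait(T2) -> count=0 queue=[] holders={T2}
Step 2: wait(T1) -> count=0 queue=[T1] holders={T2}
Step 3: wait(T3) -> count=0 queue=[T1,T3] holders={T2}
Step 4: signal(T2) -> count=0 queue=[T3] holders={T1}
Step 5: signal(T1) -> count=0 queue=[] holders={T3}
Step 6: signal(T3) -> count=1 queue=[] holders={none}
Step 7: wait(T1) -> count=0 queue=[] holders={T1}
Step 8: wait(T3) -> count=0 queue=[T3] holders={T1}
Step 9: wait(T5) -> count=0 queue=[T3,T5] holders={T1}
Step 10: wait(T2) -> count=0 queue=[T3,T5,T2] holders={T1}
Step 11: signal(T1) -> count=0 queue=[T5,T2] holders={T3}
Step 12: signal(T3) -> count=0 queue=[T2] holders={T5}
Step 13: wait(T1) -> count=0 queue=[T2,T1] holders={T5}
Final holders: T5

Answer: T5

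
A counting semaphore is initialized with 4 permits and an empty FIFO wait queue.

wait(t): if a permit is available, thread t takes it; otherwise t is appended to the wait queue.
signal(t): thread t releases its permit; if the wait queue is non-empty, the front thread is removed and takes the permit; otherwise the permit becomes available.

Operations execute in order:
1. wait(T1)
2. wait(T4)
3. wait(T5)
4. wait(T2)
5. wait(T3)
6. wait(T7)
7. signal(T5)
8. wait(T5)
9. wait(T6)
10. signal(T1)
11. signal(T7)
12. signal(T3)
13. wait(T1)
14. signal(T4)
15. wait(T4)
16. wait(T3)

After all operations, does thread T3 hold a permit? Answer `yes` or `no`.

Answer: no

Derivation:
Step 1: wait(T1) -> count=3 queue=[] holders={T1}
Step 2: wait(T4) -> count=2 queue=[] holders={T1,T4}
Step 3: wait(T5) -> count=1 queue=[] holders={T1,T4,T5}
Step 4: wait(T2) -> count=0 queue=[] holders={T1,T2,T4,T5}
Step 5: wait(T3) -> count=0 queue=[T3] holders={T1,T2,T4,T5}
Step 6: wait(T7) -> count=0 queue=[T3,T7] holders={T1,T2,T4,T5}
Step 7: signal(T5) -> count=0 queue=[T7] holders={T1,T2,T3,T4}
Step 8: wait(T5) -> count=0 queue=[T7,T5] holders={T1,T2,T3,T4}
Step 9: wait(T6) -> count=0 queue=[T7,T5,T6] holders={T1,T2,T3,T4}
Step 10: signal(T1) -> count=0 queue=[T5,T6] holders={T2,T3,T4,T7}
Step 11: signal(T7) -> count=0 queue=[T6] holders={T2,T3,T4,T5}
Step 12: signal(T3) -> count=0 queue=[] holders={T2,T4,T5,T6}
Step 13: wait(T1) -> count=0 queue=[T1] holders={T2,T4,T5,T6}
Step 14: signal(T4) -> count=0 queue=[] holders={T1,T2,T5,T6}
Step 15: wait(T4) -> count=0 queue=[T4] holders={T1,T2,T5,T6}
Step 16: wait(T3) -> count=0 queue=[T4,T3] holders={T1,T2,T5,T6}
Final holders: {T1,T2,T5,T6} -> T3 not in holders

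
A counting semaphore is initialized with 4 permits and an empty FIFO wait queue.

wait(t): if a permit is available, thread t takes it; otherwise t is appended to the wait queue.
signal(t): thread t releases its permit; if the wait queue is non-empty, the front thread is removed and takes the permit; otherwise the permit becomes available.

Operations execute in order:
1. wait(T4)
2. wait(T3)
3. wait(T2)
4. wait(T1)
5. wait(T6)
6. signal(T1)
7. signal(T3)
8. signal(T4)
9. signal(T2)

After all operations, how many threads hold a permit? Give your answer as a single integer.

Answer: 1

Derivation:
Step 1: wait(T4) -> count=3 queue=[] holders={T4}
Step 2: wait(T3) -> count=2 queue=[] holders={T3,T4}
Step 3: wait(T2) -> count=1 queue=[] holders={T2,T3,T4}
Step 4: wait(T1) -> count=0 queue=[] holders={T1,T2,T3,T4}
Step 5: wait(T6) -> count=0 queue=[T6] holders={T1,T2,T3,T4}
Step 6: signal(T1) -> count=0 queue=[] holders={T2,T3,T4,T6}
Step 7: signal(T3) -> count=1 queue=[] holders={T2,T4,T6}
Step 8: signal(T4) -> count=2 queue=[] holders={T2,T6}
Step 9: signal(T2) -> count=3 queue=[] holders={T6}
Final holders: {T6} -> 1 thread(s)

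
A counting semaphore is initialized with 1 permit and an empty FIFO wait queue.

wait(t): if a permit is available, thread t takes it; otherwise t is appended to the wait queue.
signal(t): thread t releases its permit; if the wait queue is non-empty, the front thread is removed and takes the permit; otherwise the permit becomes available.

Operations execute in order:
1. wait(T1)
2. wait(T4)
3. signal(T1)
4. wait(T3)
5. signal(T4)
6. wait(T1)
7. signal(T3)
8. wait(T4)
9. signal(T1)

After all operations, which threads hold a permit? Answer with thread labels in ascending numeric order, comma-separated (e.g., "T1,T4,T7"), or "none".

Step 1: wait(T1) -> count=0 queue=[] holders={T1}
Step 2: wait(T4) -> count=0 queue=[T4] holders={T1}
Step 3: signal(T1) -> count=0 queue=[] holders={T4}
Step 4: wait(T3) -> count=0 queue=[T3] holders={T4}
Step 5: signal(T4) -> count=0 queue=[] holders={T3}
Step 6: wait(T1) -> count=0 queue=[T1] holders={T3}
Step 7: signal(T3) -> count=0 queue=[] holders={T1}
Step 8: wait(T4) -> count=0 queue=[T4] holders={T1}
Step 9: signal(T1) -> count=0 queue=[] holders={T4}
Final holders: T4

Answer: T4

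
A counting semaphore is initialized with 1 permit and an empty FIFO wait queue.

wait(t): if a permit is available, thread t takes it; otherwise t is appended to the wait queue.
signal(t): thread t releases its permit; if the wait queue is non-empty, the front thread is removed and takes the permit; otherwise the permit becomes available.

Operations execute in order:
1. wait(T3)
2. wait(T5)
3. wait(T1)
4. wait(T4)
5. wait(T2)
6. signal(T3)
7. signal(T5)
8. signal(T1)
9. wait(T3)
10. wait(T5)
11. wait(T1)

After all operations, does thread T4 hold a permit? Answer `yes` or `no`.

Answer: yes

Derivation:
Step 1: wait(T3) -> count=0 queue=[] holders={T3}
Step 2: wait(T5) -> count=0 queue=[T5] holders={T3}
Step 3: wait(T1) -> count=0 queue=[T5,T1] holders={T3}
Step 4: wait(T4) -> count=0 queue=[T5,T1,T4] holders={T3}
Step 5: wait(T2) -> count=0 queue=[T5,T1,T4,T2] holders={T3}
Step 6: signal(T3) -> count=0 queue=[T1,T4,T2] holders={T5}
Step 7: signal(T5) -> count=0 queue=[T4,T2] holders={T1}
Step 8: signal(T1) -> count=0 queue=[T2] holders={T4}
Step 9: wait(T3) -> count=0 queue=[T2,T3] holders={T4}
Step 10: wait(T5) -> count=0 queue=[T2,T3,T5] holders={T4}
Step 11: wait(T1) -> count=0 queue=[T2,T3,T5,T1] holders={T4}
Final holders: {T4} -> T4 in holders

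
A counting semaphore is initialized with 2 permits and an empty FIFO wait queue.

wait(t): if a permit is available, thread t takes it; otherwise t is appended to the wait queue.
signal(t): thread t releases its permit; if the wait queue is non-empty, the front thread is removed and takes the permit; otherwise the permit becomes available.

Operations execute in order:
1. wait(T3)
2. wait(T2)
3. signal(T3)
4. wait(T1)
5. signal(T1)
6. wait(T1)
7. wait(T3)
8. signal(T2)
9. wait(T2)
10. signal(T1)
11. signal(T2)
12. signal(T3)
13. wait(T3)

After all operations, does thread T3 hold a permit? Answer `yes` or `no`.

Step 1: wait(T3) -> count=1 queue=[] holders={T3}
Step 2: wait(T2) -> count=0 queue=[] holders={T2,T3}
Step 3: signal(T3) -> count=1 queue=[] holders={T2}
Step 4: wait(T1) -> count=0 queue=[] holders={T1,T2}
Step 5: signal(T1) -> count=1 queue=[] holders={T2}
Step 6: wait(T1) -> count=0 queue=[] holders={T1,T2}
Step 7: wait(T3) -> count=0 queue=[T3] holders={T1,T2}
Step 8: signal(T2) -> count=0 queue=[] holders={T1,T3}
Step 9: wait(T2) -> count=0 queue=[T2] holders={T1,T3}
Step 10: signal(T1) -> count=0 queue=[] holders={T2,T3}
Step 11: signal(T2) -> count=1 queue=[] holders={T3}
Step 12: signal(T3) -> count=2 queue=[] holders={none}
Step 13: wait(T3) -> count=1 queue=[] holders={T3}
Final holders: {T3} -> T3 in holders

Answer: yes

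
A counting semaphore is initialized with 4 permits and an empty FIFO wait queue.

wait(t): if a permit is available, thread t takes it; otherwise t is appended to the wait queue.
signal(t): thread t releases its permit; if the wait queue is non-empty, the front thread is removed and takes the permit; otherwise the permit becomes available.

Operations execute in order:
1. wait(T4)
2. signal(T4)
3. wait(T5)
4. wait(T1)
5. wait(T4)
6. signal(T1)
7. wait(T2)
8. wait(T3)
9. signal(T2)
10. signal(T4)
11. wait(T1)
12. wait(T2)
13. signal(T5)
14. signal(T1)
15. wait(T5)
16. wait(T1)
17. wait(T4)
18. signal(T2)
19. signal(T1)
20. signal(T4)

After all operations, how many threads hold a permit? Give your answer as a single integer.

Step 1: wait(T4) -> count=3 queue=[] holders={T4}
Step 2: signal(T4) -> count=4 queue=[] holders={none}
Step 3: wait(T5) -> count=3 queue=[] holders={T5}
Step 4: wait(T1) -> count=2 queue=[] holders={T1,T5}
Step 5: wait(T4) -> count=1 queue=[] holders={T1,T4,T5}
Step 6: signal(T1) -> count=2 queue=[] holders={T4,T5}
Step 7: wait(T2) -> count=1 queue=[] holders={T2,T4,T5}
Step 8: wait(T3) -> count=0 queue=[] holders={T2,T3,T4,T5}
Step 9: signal(T2) -> count=1 queue=[] holders={T3,T4,T5}
Step 10: signal(T4) -> count=2 queue=[] holders={T3,T5}
Step 11: wait(T1) -> count=1 queue=[] holders={T1,T3,T5}
Step 12: wait(T2) -> count=0 queue=[] holders={T1,T2,T3,T5}
Step 13: signal(T5) -> count=1 queue=[] holders={T1,T2,T3}
Step 14: signal(T1) -> count=2 queue=[] holders={T2,T3}
Step 15: wait(T5) -> count=1 queue=[] holders={T2,T3,T5}
Step 16: wait(T1) -> count=0 queue=[] holders={T1,T2,T3,T5}
Step 17: wait(T4) -> count=0 queue=[T4] holders={T1,T2,T3,T5}
Step 18: signal(T2) -> count=0 queue=[] holders={T1,T3,T4,T5}
Step 19: signal(T1) -> count=1 queue=[] holders={T3,T4,T5}
Step 20: signal(T4) -> count=2 queue=[] holders={T3,T5}
Final holders: {T3,T5} -> 2 thread(s)

Answer: 2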